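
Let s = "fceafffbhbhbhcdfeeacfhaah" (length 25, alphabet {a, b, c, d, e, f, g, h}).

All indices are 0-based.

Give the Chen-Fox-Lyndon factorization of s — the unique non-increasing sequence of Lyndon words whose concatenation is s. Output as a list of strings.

emit factor 1: 'f' (i=0, period=1)
emit factor 2: 'ce' (i=1, period=2)
emit factor 3: 'afffbhbhbhcdfee' (i=3, period=15)
emit factor 4: 'acfh' (i=18, period=4)
emit factor 5: 'aah' (i=22, period=3)

["f", "ce", "afffbhbhbhcdfee", "acfh", "aah"]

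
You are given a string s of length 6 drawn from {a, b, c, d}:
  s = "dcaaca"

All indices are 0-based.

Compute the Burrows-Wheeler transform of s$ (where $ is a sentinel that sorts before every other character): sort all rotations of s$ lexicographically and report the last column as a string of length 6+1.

rank  rotation last
    0  $dcaaca  a
    1  a$dcaac  c
    2  aaca$dc  c
    3  aca$dca  a
    4  ca$dcaa  a
    5  caaca$d  d
    6  dcaaca$  $

accaad$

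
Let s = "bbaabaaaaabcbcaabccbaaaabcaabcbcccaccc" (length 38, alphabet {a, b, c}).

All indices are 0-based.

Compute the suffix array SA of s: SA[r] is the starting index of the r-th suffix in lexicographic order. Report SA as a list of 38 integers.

[5, 20, 6, 21, 7, 2, 22, 8, 26, 14, 3, 23, 9, 27, 15, 34, 4, 19, 1, 0, 24, 12, 10, 28, 16, 30, 37, 25, 13, 33, 18, 11, 29, 36, 32, 17, 35, 31]

rank | idx | suffix
   0 |   5 | aaaaabcbcaabccbaaaabcaabcbcccaccc
   1 |  20 | aaaabcaabcbcccaccc
   2 |   6 | aaaabcbcaabccbaaaabcaabcbcccaccc
   3 |  21 | aaabcaabcbcccaccc
   4 |   7 | aaabcbcaabccbaaaabcaabcbcccaccc
   5 |   2 | aabaaaaabcbcaabccbaaaabcaabcbcccaccc
   6 |  22 | aabcaabcbcccaccc
   7 |   8 | aabcbcaabccbaaaabcaabcbcccaccc
   8 |  26 | aabcbcccaccc
   9 |  14 | aabccbaaaabcaabcbcccaccc
  10 |   3 | abaaaaabcbcaabccbaaaabcaabcbcccaccc
  11 |  23 | abcaabcbcccaccc
  12 |   9 | abcbcaabccbaaaabcaabcbcccaccc
  13 |  27 | abcbcccaccc
  14 |  15 | abccbaaaabcaabcbcccaccc
  15 |  34 | accc
  16 |   4 | baaaaabcbcaabccbaaaabcaabcbcccaccc
  17 |  19 | baaaabcaabcbcccaccc
  18 |   1 | baabaaaaabcbcaabccbaaaabcaabcbcccaccc
  19 |   0 | bbaabaaaaabcbcaabccbaaaabcaabcbcccaccc
  20 |  24 | bcaabcbcccaccc
  21 |  12 | bcaabccbaaaabcaabcbcccaccc
  22 |  10 | bcbcaabccbaaaabcaabcbcccaccc
  23 |  28 | bcbcccaccc
  24 |  16 | bccbaaaabcaabcbcccaccc
  25 |  30 | bcccaccc
  26 |  37 | c
  27 |  25 | caabcbcccaccc
  28 |  13 | caabccbaaaabcaabcbcccaccc
  29 |  33 | caccc
  30 |  18 | cbaaaabcaabcbcccaccc
  31 |  11 | cbcaabccbaaaabcaabcbcccaccc
  32 |  29 | cbcccaccc
  33 |  36 | cc
  34 |  32 | ccaccc
  35 |  17 | ccbaaaabcaabcbcccaccc
  36 |  35 | ccc
  37 |  31 | cccaccc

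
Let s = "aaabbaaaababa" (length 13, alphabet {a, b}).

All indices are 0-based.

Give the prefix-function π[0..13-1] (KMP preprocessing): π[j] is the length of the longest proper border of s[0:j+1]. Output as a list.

π[0] = 0
j=1 s[j]='a': π[1]=1 (border 'a')
j=2 s[j]='a': π[2]=2 (border 'aa')
j=3 s[j]='b': k: 2→1→0; π[3]=0 (border '')
j=4 s[j]='b': π[4]=0 (border '')
j=5 s[j]='a': π[5]=1 (border 'a')
j=6 s[j]='a': π[6]=2 (border 'aa')
j=7 s[j]='a': π[7]=3 (border 'aaa')
j=8 s[j]='a': k: 3→2; π[8]=3 (border 'aaa')
j=9 s[j]='b': π[9]=4 (border 'aaab')
j=10 s[j]='a': k: 4→0; π[10]=1 (border 'a')
j=11 s[j]='b': k: 1→0; π[11]=0 (border '')
j=12 s[j]='a': π[12]=1 (border 'a')

[0, 1, 2, 0, 0, 1, 2, 3, 3, 4, 1, 0, 1]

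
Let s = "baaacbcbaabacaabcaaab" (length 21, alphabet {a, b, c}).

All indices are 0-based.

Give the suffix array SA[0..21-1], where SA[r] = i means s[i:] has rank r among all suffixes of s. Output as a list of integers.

sorted suffixes:
  #0 SA[0]=17  'aaab'
  #1 SA[1]=1  'aaacbcbaabacaabcaaab'
  #2 SA[2]=18  'aab'
  #3 SA[3]=8  'aabacaabcaaab'
  #4 SA[4]=13  'aabcaaab'
  #5 SA[5]=2  'aacbcbaabacaabcaaab'
  #6 SA[6]=19  'ab'
  #7 SA[7]=9  'abacaabcaaab'
  #8 SA[8]=14  'abcaaab'
  #9 SA[9]=11  'acaabcaaab'
  #10 SA[10]=3  'acbcbaabacaabcaaab'
  #11 SA[11]=20  'b'
  #12 SA[12]=0  'baaacbcbaabacaabcaaab'
  #13 SA[13]=7  'baabacaabcaaab'
  #14 SA[14]=10  'bacaabcaaab'
  #15 SA[15]=15  'bcaaab'
  #16 SA[16]=5  'bcbaabacaabcaaab'
  #17 SA[17]=16  'caaab'
  #18 SA[18]=12  'caabcaaab'
  #19 SA[19]=6  'cbaabacaabcaaab'
  #20 SA[20]=4  'cbcbaabacaabcaaab'

[17, 1, 18, 8, 13, 2, 19, 9, 14, 11, 3, 20, 0, 7, 10, 15, 5, 16, 12, 6, 4]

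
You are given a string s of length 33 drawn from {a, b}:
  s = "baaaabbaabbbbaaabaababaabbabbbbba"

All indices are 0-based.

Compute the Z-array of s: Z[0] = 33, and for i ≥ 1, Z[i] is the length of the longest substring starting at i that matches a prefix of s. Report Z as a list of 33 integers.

[33, 0, 0, 0, 0, 1, 3, 0, 0, 1, 1, 1, 4, 0, 0, 0, 3, 0, 0, 2, 0, 3, 0, 0, 1, 2, 0, 1, 1, 1, 1, 2, 0]

Z[0]=33
i=1: fresh scan; Z[1]=0
i=2: fresh scan; Z[2]=0
i=3: fresh scan; Z[3]=0
i=4: fresh scan; Z[4]=0
i=5: fresh scan; Z[5]=1 extend→box=[5,6)
i=6: fresh scan; Z[6]=3 extend→box=[6,9)
i=7: min(r-i=2, Z[1]=0)=0; Z[7]=0
i=8: min(r-i=1, Z[2]=0)=0; Z[8]=0
i=9: fresh scan; Z[9]=1 extend→box=[9,10)
i=10: fresh scan; Z[10]=1 extend→box=[10,11)
i=11: fresh scan; Z[11]=1 extend→box=[11,12)
i=12: fresh scan; Z[12]=4 extend→box=[12,16)
i=13: min(r-i=3, Z[1]=0)=0; Z[13]=0
i=14: min(r-i=2, Z[2]=0)=0; Z[14]=0
i=15: min(r-i=1, Z[3]=0)=0; Z[15]=0
i=16: fresh scan; Z[16]=3 extend→box=[16,19)
i=17: min(r-i=2, Z[1]=0)=0; Z[17]=0
i=18: min(r-i=1, Z[2]=0)=0; Z[18]=0
i=19: fresh scan; Z[19]=2 extend→box=[19,21)
i=20: min(r-i=1, Z[1]=0)=0; Z[20]=0
i=21: fresh scan; Z[21]=3 extend→box=[21,24)
i=22: min(r-i=2, Z[1]=0)=0; Z[22]=0
i=23: min(r-i=1, Z[2]=0)=0; Z[23]=0
i=24: fresh scan; Z[24]=1 extend→box=[24,25)
i=25: fresh scan; Z[25]=2 extend→box=[25,27)
i=26: min(r-i=1, Z[1]=0)=0; Z[26]=0
i=27: fresh scan; Z[27]=1 extend→box=[27,28)
i=28: fresh scan; Z[28]=1 extend→box=[28,29)
i=29: fresh scan; Z[29]=1 extend→box=[29,30)
i=30: fresh scan; Z[30]=1 extend→box=[30,31)
i=31: fresh scan; Z[31]=2 extend→box=[31,33)
i=32: min(r-i=1, Z[1]=0)=0; Z[32]=0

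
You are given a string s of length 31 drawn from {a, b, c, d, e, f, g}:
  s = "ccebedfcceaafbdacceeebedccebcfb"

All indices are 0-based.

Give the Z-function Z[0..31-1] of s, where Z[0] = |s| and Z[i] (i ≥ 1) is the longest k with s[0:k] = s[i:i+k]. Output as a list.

Z[0]=31
i=1: fresh scan; Z[1]=1 grow→box=[1,2)
i=2: fresh scan; Z[2]=0
i=3: fresh scan; Z[3]=0
i=4: fresh scan; Z[4]=0
i=5: fresh scan; Z[5]=0
i=6: fresh scan; Z[6]=0
i=7: fresh scan; Z[7]=3 grow→box=[7,10)
i=8: min(r-i=2, Z[1]=1)=1; Z[8]=1
i=9: min(r-i=1, Z[2]=0)=0; Z[9]=0
i=10: fresh scan; Z[10]=0
i=11: fresh scan; Z[11]=0
i=12: fresh scan; Z[12]=0
i=13: fresh scan; Z[13]=0
i=14: fresh scan; Z[14]=0
i=15: fresh scan; Z[15]=0
i=16: fresh scan; Z[16]=3 grow→box=[16,19)
i=17: min(r-i=2, Z[1]=1)=1; Z[17]=1
i=18: min(r-i=1, Z[2]=0)=0; Z[18]=0
i=19: fresh scan; Z[19]=0
i=20: fresh scan; Z[20]=0
i=21: fresh scan; Z[21]=0
i=22: fresh scan; Z[22]=0
i=23: fresh scan; Z[23]=0
i=24: fresh scan; Z[24]=4 grow→box=[24,28)
i=25: min(r-i=3, Z[1]=1)=1; Z[25]=1
i=26: min(r-i=2, Z[2]=0)=0; Z[26]=0
i=27: min(r-i=1, Z[3]=0)=0; Z[27]=0
i=28: fresh scan; Z[28]=1 grow→box=[28,29)
i=29: fresh scan; Z[29]=0
i=30: fresh scan; Z[30]=0

[31, 1, 0, 0, 0, 0, 0, 3, 1, 0, 0, 0, 0, 0, 0, 0, 3, 1, 0, 0, 0, 0, 0, 0, 4, 1, 0, 0, 1, 0, 0]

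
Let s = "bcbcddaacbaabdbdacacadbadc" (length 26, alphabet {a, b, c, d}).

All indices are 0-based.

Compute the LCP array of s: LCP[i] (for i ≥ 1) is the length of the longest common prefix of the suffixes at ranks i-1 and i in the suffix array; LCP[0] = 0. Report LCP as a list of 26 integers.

sorted suffixes:
  #0 SA[0]=10  'aabdbdacacadbadc'
  #1 SA[1]=6  'aacbaabdbdacacadbadc'
  #2 SA[2]=11  'abdbdacacadbadc'
  #3 SA[3]=16  'acacadbadc'
  #4 SA[4]=18  'acadbadc'
  #5 SA[5]=7  'acbaabdbdacacadbadc'
  #6 SA[6]=20  'adbadc'
  #7 SA[7]=23  'adc'
  #8 SA[8]=9  'baabdbdacacadbadc'
  #9 SA[9]=22  'badc'
  #10 SA[10]=0  'bcbcddaacbaabdbdacacadbadc'
  #11 SA[11]=2  'bcddaacbaabdbdacacadbadc'
  #12 SA[12]=14  'bdacacadbadc'
  #13 SA[13]=12  'bdbdacacadbadc'
  #14 SA[14]=25  'c'
  #15 SA[15]=17  'cacadbadc'
  #16 SA[16]=19  'cadbadc'
  #17 SA[17]=8  'cbaabdbdacacadbadc'
  #18 SA[18]=1  'cbcddaacbaabdbdacacadbadc'
  #19 SA[19]=3  'cddaacbaabdbdacacadbadc'
  #20 SA[20]=5  'daacbaabdbdacacadbadc'
  #21 SA[21]=15  'dacacadbadc'
  #22 SA[22]=21  'dbadc'
  #23 SA[23]=13  'dbdacacadbadc'
  #24 SA[24]=24  'dc'
  #25 SA[25]=4  'ddaacbaabdbdacacadbadc'

SA = [10, 6, 11, 16, 18, 7, 20, 23, 9, 22, 0, 2, 14, 12, 25, 17, 19, 8, 1, 3, 5, 15, 21, 13, 24, 4]
rank  pair      lcp
   1  s[10:],s[6:]  2  'aa'
   2  s[6:],s[11:]  1  'a'
   3  s[11:],s[16:]  1  'a'
   4  s[16:],s[18:]  3  'aca'
   5  s[18:],s[7:]  2  'ac'
   6  s[7:],s[20:]  1  'a'
   7  s[20:],s[23:]  2  'ad'
   8  s[23:],s[9:]  0  ''
   9  s[9:],s[22:]  2  'ba'
  10  s[22:],s[0:]  1  'b'
  11  s[0:],s[2:]  2  'bc'
  12  s[2:],s[14:]  1  'b'
  13  s[14:],s[12:]  2  'bd'
  14  s[12:],s[25:]  0  ''
  15  s[25:],s[17:]  1  'c'
  16  s[17:],s[19:]  2  'ca'
  17  s[19:],s[8:]  1  'c'
  18  s[8:],s[1:]  2  'cb'
  19  s[1:],s[3:]  1  'c'
  20  s[3:],s[5:]  0  ''
  21  s[5:],s[15:]  2  'da'
  22  s[15:],s[21:]  1  'd'
  23  s[21:],s[13:]  2  'db'
  24  s[13:],s[24:]  1  'd'
  25  s[24:],s[4:]  1  'd'

[0, 2, 1, 1, 3, 2, 1, 2, 0, 2, 1, 2, 1, 2, 0, 1, 2, 1, 2, 1, 0, 2, 1, 2, 1, 1]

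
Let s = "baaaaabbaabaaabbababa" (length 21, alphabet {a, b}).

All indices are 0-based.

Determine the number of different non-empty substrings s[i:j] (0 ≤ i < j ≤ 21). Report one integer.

rank | idx | suffix
   0 |  20 | a
   1 |   1 | aaaaabbaabaaabbababa
   2 |   2 | aaaabbaabaaabbababa
   3 |   3 | aaabbaabaaabbababa
   4 |  11 | aaabbababa
   5 |   8 | aabaaabbababa
   6 |   4 | aabbaabaaabbababa
   7 |  12 | aabbababa
   8 |  18 | aba
   9 |   9 | abaaabbababa
  10 |  16 | ababa
  11 |   5 | abbaabaaabbababa
  12 |  13 | abbababa
  13 |  19 | ba
  14 |   0 | baaaaabbaabaaabbababa
  15 |  10 | baaabbababa
  16 |   7 | baabaaabbababa
  17 |  17 | baba
  18 |  15 | bababa
  19 |   6 | bbaabaaabbababa
  20 |  14 | bbababa

SA = [20, 1, 2, 3, 11, 8, 4, 12, 18, 9, 16, 5, 13, 19, 0, 10, 7, 17, 15, 6, 14]
i: (SA[i-1],SA[i]) lcp shared
  1: (20,1) 1 'a'
  2: (1,2) 4 'aaaa'
  3: (2,3) 3 'aaa'
  4: (3,11) 6 'aaabba'
  5: (11,8) 2 'aa'
  6: (8,4) 3 'aab'
  7: (4,12) 5 'aabba'
  8: (12,18) 1 'a'
  9: (18,9) 3 'aba'
  10: (9,16) 3 'aba'
  11: (16,5) 2 'ab'
  12: (5,13) 4 'abba'
  13: (13,19) 0 ''
  14: (19,0) 2 'ba'
  15: (0,10) 4 'baaa'
  16: (10,7) 3 'baa'
  17: (7,17) 2 'ba'
  18: (17,15) 4 'baba'
  19: (15,6) 1 'b'
  20: (6,14) 3 'bba'

n(n+1)/2 = 21·22/2 = 231
Σ LCP = 0 + 1 + 4 + 3 + 6 + 2 + 3 + 5 + 1 + 3 + 3 + 2 + 4 + 0 + 2 + 4 + 3 + 2 + 4 + 1 + 3 = 56
distinct = 231 − 56 = 175

175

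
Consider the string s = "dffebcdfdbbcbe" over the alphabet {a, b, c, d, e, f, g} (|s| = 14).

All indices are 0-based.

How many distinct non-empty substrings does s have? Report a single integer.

rank→(start, suffix):
  0 → (9, 'bbcbe')
  1 → (10, 'bcbe')
  2 → (4, 'bcdfdbbcbe')
  3 → (12, 'be')
  4 → (11, 'cbe')
  5 → (5, 'cdfdbbcbe')
  6 → (8, 'dbbcbe')
  7 → (6, 'dfdbbcbe')
  8 → (0, 'dffebcdfdbbcbe')
  9 → (13, 'e')
  10 → (3, 'ebcdfdbbcbe')
  11 → (7, 'fdbbcbe')
  12 → (2, 'febcdfdbbcbe')
  13 → (1, 'ffebcdfdbbcbe')

SA = [9, 10, 4, 12, 11, 5, 8, 6, 0, 13, 3, 7, 2, 1]
rank  pair      lcp
   1  s[9:],s[10:]  1  'b'
   2  s[10:],s[4:]  2  'bc'
   3  s[4:],s[12:]  1  'b'
   4  s[12:],s[11:]  0  ''
   5  s[11:],s[5:]  1  'c'
   6  s[5:],s[8:]  0  ''
   7  s[8:],s[6:]  1  'd'
   8  s[6:],s[0:]  2  'df'
   9  s[0:],s[13:]  0  ''
  10  s[13:],s[3:]  1  'e'
  11  s[3:],s[7:]  0  ''
  12  s[7:],s[2:]  1  'f'
  13  s[2:],s[1:]  1  'f'

n(n+1)/2 = 14·15/2 = 105
Σ LCP = 0 + 1 + 2 + 1 + 0 + 1 + 0 + 1 + 2 + 0 + 1 + 0 + 1 + 1 = 11
distinct = 105 − 11 = 94

94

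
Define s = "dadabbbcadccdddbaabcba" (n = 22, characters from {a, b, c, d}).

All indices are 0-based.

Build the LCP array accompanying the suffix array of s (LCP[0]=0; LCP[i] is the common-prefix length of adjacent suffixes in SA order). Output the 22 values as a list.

sorted suffixes:
  #0 SA[0]=21  'a'
  #1 SA[1]=16  'aabcba'
  #2 SA[2]=3  'abbbcadccdddbaabcba'
  #3 SA[3]=17  'abcba'
  #4 SA[4]=1  'adabbbcadccdddbaabcba'
  #5 SA[5]=8  'adccdddbaabcba'
  #6 SA[6]=20  'ba'
  #7 SA[7]=15  'baabcba'
  #8 SA[8]=4  'bbbcadccdddbaabcba'
  #9 SA[9]=5  'bbcadccdddbaabcba'
  #10 SA[10]=6  'bcadccdddbaabcba'
  #11 SA[11]=18  'bcba'
  #12 SA[12]=7  'cadccdddbaabcba'
  #13 SA[13]=19  'cba'
  #14 SA[14]=10  'ccdddbaabcba'
  #15 SA[15]=11  'cdddbaabcba'
  #16 SA[16]=2  'dabbbcadccdddbaabcba'
  #17 SA[17]=0  'dadabbbcadccdddbaabcba'
  #18 SA[18]=14  'dbaabcba'
  #19 SA[19]=9  'dccdddbaabcba'
  #20 SA[20]=13  'ddbaabcba'
  #21 SA[21]=12  'dddbaabcba'

SA = [21, 16, 3, 17, 1, 8, 20, 15, 4, 5, 6, 18, 7, 19, 10, 11, 2, 0, 14, 9, 13, 12]
[i] adj suffixes → lcp
  [1] 21/16 → 1 ('a')
  [2] 16/3 → 1 ('a')
  [3] 3/17 → 2 ('ab')
  [4] 17/1 → 1 ('a')
  [5] 1/8 → 2 ('ad')
  [6] 8/20 → 0 ('')
  [7] 20/15 → 2 ('ba')
  [8] 15/4 → 1 ('b')
  [9] 4/5 → 2 ('bb')
  [10] 5/6 → 1 ('b')
  [11] 6/18 → 2 ('bc')
  [12] 18/7 → 0 ('')
  [13] 7/19 → 1 ('c')
  [14] 19/10 → 1 ('c')
  [15] 10/11 → 1 ('c')
  [16] 11/2 → 0 ('')
  [17] 2/0 → 2 ('da')
  [18] 0/14 → 1 ('d')
  [19] 14/9 → 1 ('d')
  [20] 9/13 → 1 ('d')
  [21] 13/12 → 2 ('dd')

[0, 1, 1, 2, 1, 2, 0, 2, 1, 2, 1, 2, 0, 1, 1, 1, 0, 2, 1, 1, 1, 2]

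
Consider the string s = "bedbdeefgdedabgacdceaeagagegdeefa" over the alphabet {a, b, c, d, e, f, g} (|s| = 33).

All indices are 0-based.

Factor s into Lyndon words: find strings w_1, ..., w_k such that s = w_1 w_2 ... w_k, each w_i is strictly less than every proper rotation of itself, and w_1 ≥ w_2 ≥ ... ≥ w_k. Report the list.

emit factor 1: 'bed' (i=0, period=3)
emit factor 2: 'bdeefgded' (i=3, period=9)
emit factor 3: 'abgacdceaeagagegdeef' (i=12, period=20)
emit factor 4: 'a' (i=32, period=1)

["bed", "bdeefgded", "abgacdceaeagagegdeef", "a"]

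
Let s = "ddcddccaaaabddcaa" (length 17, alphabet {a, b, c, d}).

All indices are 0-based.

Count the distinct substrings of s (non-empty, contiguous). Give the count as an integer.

sorted suffixes:
  #0 SA[0]=16  'a'
  #1 SA[1]=15  'aa'
  #2 SA[2]=7  'aaaabddcaa'
  #3 SA[3]=8  'aaabddcaa'
  #4 SA[4]=9  'aabddcaa'
  #5 SA[5]=10  'abddcaa'
  #6 SA[6]=11  'bddcaa'
  #7 SA[7]=14  'caa'
  #8 SA[8]=6  'caaaabddcaa'
  #9 SA[9]=5  'ccaaaabddcaa'
  #10 SA[10]=2  'cddccaaaabddcaa'
  #11 SA[11]=13  'dcaa'
  #12 SA[12]=4  'dccaaaabddcaa'
  #13 SA[13]=1  'dcddccaaaabddcaa'
  #14 SA[14]=12  'ddcaa'
  #15 SA[15]=3  'ddccaaaabddcaa'
  #16 SA[16]=0  'ddcddccaaaabddcaa'

SA = [16, 15, 7, 8, 9, 10, 11, 14, 6, 5, 2, 13, 4, 1, 12, 3, 0]
rank  pair      lcp
   1  s[16:],s[15:]  1  'a'
   2  s[15:],s[7:]  2  'aa'
   3  s[7:],s[8:]  3  'aaa'
   4  s[8:],s[9:]  2  'aa'
   5  s[9:],s[10:]  1  'a'
   6  s[10:],s[11:]  0  ''
   7  s[11:],s[14:]  0  ''
   8  s[14:],s[6:]  3  'caa'
   9  s[6:],s[5:]  1  'c'
  10  s[5:],s[2:]  1  'c'
  11  s[2:],s[13:]  0  ''
  12  s[13:],s[4:]  2  'dc'
  13  s[4:],s[1:]  2  'dc'
  14  s[1:],s[12:]  1  'd'
  15  s[12:],s[3:]  3  'ddc'
  16  s[3:],s[0:]  3  'ddc'

n(n+1)/2 = 17·18/2 = 153
Σ LCP = 0 + 1 + 2 + 3 + 2 + 1 + 0 + 0 + 3 + 1 + 1 + 0 + 2 + 2 + 1 + 3 + 3 = 25
distinct = 153 − 25 = 128

128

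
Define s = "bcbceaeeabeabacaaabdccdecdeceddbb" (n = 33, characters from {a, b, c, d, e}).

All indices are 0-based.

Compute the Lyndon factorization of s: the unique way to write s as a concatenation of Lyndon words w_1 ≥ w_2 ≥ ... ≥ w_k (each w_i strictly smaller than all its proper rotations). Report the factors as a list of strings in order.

["bcbce", "aee", "abe", "abac", "aaabdccdecdeceddbb"]

emit factor 1: 'bcbce' (i=0, period=5)
emit factor 2: 'aee' (i=5, period=3)
emit factor 3: 'abe' (i=8, period=3)
emit factor 4: 'abac' (i=11, period=4)
emit factor 5: 'aaabdccdecdeceddbb' (i=15, period=18)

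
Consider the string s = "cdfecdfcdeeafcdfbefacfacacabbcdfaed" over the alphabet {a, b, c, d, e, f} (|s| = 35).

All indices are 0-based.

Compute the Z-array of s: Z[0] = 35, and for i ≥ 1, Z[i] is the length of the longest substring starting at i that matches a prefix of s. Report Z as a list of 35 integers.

Z[0]=35
i=1: i≥r, start 0; Z[1]=0
i=2: i≥r, start 0; Z[2]=0
i=3: i≥r, start 0; Z[3]=0
i=4: i≥r, start 0; Z[4]=3 grow→box=[4,7)
i=5: min(r-i=2, Z[1]=0)=0; Z[5]=0
i=6: min(r-i=1, Z[2]=0)=0; Z[6]=0
i=7: i≥r, start 0; Z[7]=2 grow→box=[7,9)
i=8: min(r-i=1, Z[1]=0)=0; Z[8]=0
i=9: i≥r, start 0; Z[9]=0
i=10: i≥r, start 0; Z[10]=0
i=11: i≥r, start 0; Z[11]=0
i=12: i≥r, start 0; Z[12]=0
i=13: i≥r, start 0; Z[13]=3 grow→box=[13,16)
i=14: min(r-i=2, Z[1]=0)=0; Z[14]=0
i=15: min(r-i=1, Z[2]=0)=0; Z[15]=0
i=16: i≥r, start 0; Z[16]=0
i=17: i≥r, start 0; Z[17]=0
i=18: i≥r, start 0; Z[18]=0
i=19: i≥r, start 0; Z[19]=0
i=20: i≥r, start 0; Z[20]=1 grow→box=[20,21)
i=21: i≥r, start 0; Z[21]=0
i=22: i≥r, start 0; Z[22]=0
i=23: i≥r, start 0; Z[23]=1 grow→box=[23,24)
i=24: i≥r, start 0; Z[24]=0
i=25: i≥r, start 0; Z[25]=1 grow→box=[25,26)
i=26: i≥r, start 0; Z[26]=0
i=27: i≥r, start 0; Z[27]=0
i=28: i≥r, start 0; Z[28]=0
i=29: i≥r, start 0; Z[29]=3 grow→box=[29,32)
i=30: min(r-i=2, Z[1]=0)=0; Z[30]=0
i=31: min(r-i=1, Z[2]=0)=0; Z[31]=0
i=32: i≥r, start 0; Z[32]=0
i=33: i≥r, start 0; Z[33]=0
i=34: i≥r, start 0; Z[34]=0

[35, 0, 0, 0, 3, 0, 0, 2, 0, 0, 0, 0, 0, 3, 0, 0, 0, 0, 0, 0, 1, 0, 0, 1, 0, 1, 0, 0, 0, 3, 0, 0, 0, 0, 0]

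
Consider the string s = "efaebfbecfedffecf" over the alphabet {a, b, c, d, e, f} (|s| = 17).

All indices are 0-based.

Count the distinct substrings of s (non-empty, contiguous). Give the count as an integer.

138

sorted suffixes:
  #0 SA[0]=2  'aebfbecfedffecf'
  #1 SA[1]=6  'becfedffecf'
  #2 SA[2]=4  'bfbecfedffecf'
  #3 SA[3]=15  'cf'
  #4 SA[4]=8  'cfedffecf'
  #5 SA[5]=11  'dffecf'
  #6 SA[6]=3  'ebfbecfedffecf'
  #7 SA[7]=14  'ecf'
  #8 SA[8]=7  'ecfedffecf'
  #9 SA[9]=10  'edffecf'
  #10 SA[10]=0  'efaebfbecfedffecf'
  #11 SA[11]=16  'f'
  #12 SA[12]=1  'faebfbecfedffecf'
  #13 SA[13]=5  'fbecfedffecf'
  #14 SA[14]=13  'fecf'
  #15 SA[15]=9  'fedffecf'
  #16 SA[16]=12  'ffecf'

SA = [2, 6, 4, 15, 8, 11, 3, 14, 7, 10, 0, 16, 1, 5, 13, 9, 12]
i: (SA[i-1],SA[i]) lcp shared
  1: (2,6) 0 ''
  2: (6,4) 1 'b'
  3: (4,15) 0 ''
  4: (15,8) 2 'cf'
  5: (8,11) 0 ''
  6: (11,3) 0 ''
  7: (3,14) 1 'e'
  8: (14,7) 3 'ecf'
  9: (7,10) 1 'e'
  10: (10,0) 1 'e'
  11: (0,16) 0 ''
  12: (16,1) 1 'f'
  13: (1,5) 1 'f'
  14: (5,13) 1 'f'
  15: (13,9) 2 'fe'
  16: (9,12) 1 'f'

n(n+1)/2 = 17·18/2 = 153
Σ LCP = 0 + 0 + 1 + 0 + 2 + 0 + 0 + 1 + 3 + 1 + 1 + 0 + 1 + 1 + 1 + 2 + 1 = 15
distinct = 153 − 15 = 138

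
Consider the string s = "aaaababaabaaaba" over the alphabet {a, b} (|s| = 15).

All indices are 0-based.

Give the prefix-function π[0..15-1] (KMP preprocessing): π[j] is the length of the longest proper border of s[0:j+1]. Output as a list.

π[0] = 0
j=1 s[j]='a': π[1]=1 (border 'a')
j=2 s[j]='a': π[2]=2 (border 'aa')
j=3 s[j]='a': π[3]=3 (border 'aaa')
j=4 s[j]='b': k: 3→2→1→0; π[4]=0 (border '')
j=5 s[j]='a': π[5]=1 (border 'a')
j=6 s[j]='b': k: 1→0; π[6]=0 (border '')
j=7 s[j]='a': π[7]=1 (border 'a')
j=8 s[j]='a': π[8]=2 (border 'aa')
j=9 s[j]='b': k: 2→1→0; π[9]=0 (border '')
j=10 s[j]='a': π[10]=1 (border 'a')
j=11 s[j]='a': π[11]=2 (border 'aa')
j=12 s[j]='a': π[12]=3 (border 'aaa')
j=13 s[j]='b': k: 3→2→1→0; π[13]=0 (border '')
j=14 s[j]='a': π[14]=1 (border 'a')

[0, 1, 2, 3, 0, 1, 0, 1, 2, 0, 1, 2, 3, 0, 1]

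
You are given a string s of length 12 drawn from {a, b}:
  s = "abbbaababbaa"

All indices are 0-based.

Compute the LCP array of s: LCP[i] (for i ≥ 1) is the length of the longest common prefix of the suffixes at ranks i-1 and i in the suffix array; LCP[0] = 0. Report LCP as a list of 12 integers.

[0, 1, 2, 1, 2, 3, 0, 3, 2, 1, 4, 2]

rank→(start, suffix):
  0 → (11, 'a')
  1 → (10, 'aa')
  2 → (4, 'aababbaa')
  3 → (5, 'ababbaa')
  4 → (7, 'abbaa')
  5 → (0, 'abbbaababbaa')
  6 → (9, 'baa')
  7 → (3, 'baababbaa')
  8 → (6, 'babbaa')
  9 → (8, 'bbaa')
  10 → (2, 'bbaababbaa')
  11 → (1, 'bbbaababbaa')

SA = [11, 10, 4, 5, 7, 0, 9, 3, 6, 8, 2, 1]
rank  pair      lcp
   1  s[11:],s[10:]  1  'a'
   2  s[10:],s[4:]  2  'aa'
   3  s[4:],s[5:]  1  'a'
   4  s[5:],s[7:]  2  'ab'
   5  s[7:],s[0:]  3  'abb'
   6  s[0:],s[9:]  0  ''
   7  s[9:],s[3:]  3  'baa'
   8  s[3:],s[6:]  2  'ba'
   9  s[6:],s[8:]  1  'b'
  10  s[8:],s[2:]  4  'bbaa'
  11  s[2:],s[1:]  2  'bb'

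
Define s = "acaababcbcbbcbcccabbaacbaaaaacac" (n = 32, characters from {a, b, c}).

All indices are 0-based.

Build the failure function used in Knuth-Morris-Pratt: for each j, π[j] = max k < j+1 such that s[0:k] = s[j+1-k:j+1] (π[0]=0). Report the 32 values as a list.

π[0] = 0
j=1 s[j]='c': π[1]=0 (border '')
j=2 s[j]='a': π[2]=1 (border 'a')
j=3 s[j]='a': k: 1→0; π[3]=1 (border 'a')
j=4 s[j]='b': k: 1→0; π[4]=0 (border '')
j=5 s[j]='a': π[5]=1 (border 'a')
j=6 s[j]='b': k: 1→0; π[6]=0 (border '')
j=7 s[j]='c': π[7]=0 (border '')
j=8 s[j]='b': π[8]=0 (border '')
j=9 s[j]='c': π[9]=0 (border '')
j=10 s[j]='b': π[10]=0 (border '')
j=11 s[j]='b': π[11]=0 (border '')
j=12 s[j]='c': π[12]=0 (border '')
j=13 s[j]='b': π[13]=0 (border '')
j=14 s[j]='c': π[14]=0 (border '')
j=15 s[j]='c': π[15]=0 (border '')
j=16 s[j]='c': π[16]=0 (border '')
j=17 s[j]='a': π[17]=1 (border 'a')
j=18 s[j]='b': k: 1→0; π[18]=0 (border '')
j=19 s[j]='b': π[19]=0 (border '')
j=20 s[j]='a': π[20]=1 (border 'a')
j=21 s[j]='a': k: 1→0; π[21]=1 (border 'a')
j=22 s[j]='c': π[22]=2 (border 'ac')
j=23 s[j]='b': k: 2→0; π[23]=0 (border '')
j=24 s[j]='a': π[24]=1 (border 'a')
j=25 s[j]='a': k: 1→0; π[25]=1 (border 'a')
j=26 s[j]='a': k: 1→0; π[26]=1 (border 'a')
j=27 s[j]='a': k: 1→0; π[27]=1 (border 'a')
j=28 s[j]='a': k: 1→0; π[28]=1 (border 'a')
j=29 s[j]='c': π[29]=2 (border 'ac')
j=30 s[j]='a': π[30]=3 (border 'aca')
j=31 s[j]='c': k: 3→1; π[31]=2 (border 'ac')

[0, 0, 1, 1, 0, 1, 0, 0, 0, 0, 0, 0, 0, 0, 0, 0, 0, 1, 0, 0, 1, 1, 2, 0, 1, 1, 1, 1, 1, 2, 3, 2]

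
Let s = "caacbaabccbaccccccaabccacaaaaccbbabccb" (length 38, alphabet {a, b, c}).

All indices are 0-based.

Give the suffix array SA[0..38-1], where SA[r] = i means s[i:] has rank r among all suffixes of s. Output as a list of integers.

sorted suffixes:
  #0 SA[0]=25  'aaaaccbbabccb'
  #1 SA[1]=26  'aaaccbbabccb'
  #2 SA[2]=18  'aabccacaaaaccbbabccb'
  #3 SA[3]=5  'aabccbaccccccaabccacaaaaccbbabccb'
  #4 SA[4]=1  'aacbaabccbaccccccaabccacaaaaccbbabccb'
  #5 SA[5]=27  'aaccbbabccb'
  #6 SA[6]=19  'abccacaaaaccbbabccb'
  #7 SA[7]=33  'abccb'
  #8 SA[8]=6  'abccbaccccccaabccacaaaaccbbabccb'
  #9 SA[9]=23  'acaaaaccbbabccb'
  #10 SA[10]=2  'acbaabccbaccccccaabccacaaaaccbbabccb'
  #11 SA[11]=28  'accbbabccb'
  #12 SA[12]=11  'accccccaabccacaaaaccbbabccb'
  #13 SA[13]=37  'b'
  #14 SA[14]=4  'baabccbaccccccaabccacaaaaccbbabccb'
  #15 SA[15]=32  'babccb'
  #16 SA[16]=10  'baccccccaabccacaaaaccbbabccb'
  #17 SA[17]=31  'bbabccb'
  #18 SA[18]=20  'bccacaaaaccbbabccb'
  #19 SA[19]=34  'bccb'
  #20 SA[20]=7  'bccbaccccccaabccacaaaaccbbabccb'
  #21 SA[21]=24  'caaaaccbbabccb'
  #22 SA[22]=17  'caabccacaaaaccbbabccb'
  #23 SA[23]=0  'caacbaabccbaccccccaabccacaaaaccbbabccb'
  #24 SA[24]=22  'cacaaaaccbbabccb'
  #25 SA[25]=36  'cb'
  #26 SA[26]=3  'cbaabccbaccccccaabccacaaaaccbbabccb'
  #27 SA[27]=9  'cbaccccccaabccacaaaaccbbabccb'
  #28 SA[28]=30  'cbbabccb'
  #29 SA[29]=16  'ccaabccacaaaaccbbabccb'
  #30 SA[30]=21  'ccacaaaaccbbabccb'
  #31 SA[31]=35  'ccb'
  #32 SA[32]=8  'ccbaccccccaabccacaaaaccbbabccb'
  #33 SA[33]=29  'ccbbabccb'
  #34 SA[34]=15  'cccaabccacaaaaccbbabccb'
  #35 SA[35]=14  'ccccaabccacaaaaccbbabccb'
  #36 SA[36]=13  'cccccaabccacaaaaccbbabccb'
  #37 SA[37]=12  'ccccccaabccacaaaaccbbabccb'

[25, 26, 18, 5, 1, 27, 19, 33, 6, 23, 2, 28, 11, 37, 4, 32, 10, 31, 20, 34, 7, 24, 17, 0, 22, 36, 3, 9, 30, 16, 21, 35, 8, 29, 15, 14, 13, 12]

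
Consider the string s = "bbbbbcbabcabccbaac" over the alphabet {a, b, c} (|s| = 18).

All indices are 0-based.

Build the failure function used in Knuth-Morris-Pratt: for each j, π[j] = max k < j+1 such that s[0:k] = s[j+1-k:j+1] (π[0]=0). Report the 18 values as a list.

π[0] = 0
j=1 s[j]='b': π[1]=1 (border 'b')
j=2 s[j]='b': π[2]=2 (border 'bb')
j=3 s[j]='b': π[3]=3 (border 'bbb')
j=4 s[j]='b': π[4]=4 (border 'bbbb')
j=5 s[j]='c': k: 4→3→2→1→0; π[5]=0 (border '')
j=6 s[j]='b': π[6]=1 (border 'b')
j=7 s[j]='a': k: 1→0; π[7]=0 (border '')
j=8 s[j]='b': π[8]=1 (border 'b')
j=9 s[j]='c': k: 1→0; π[9]=0 (border '')
j=10 s[j]='a': π[10]=0 (border '')
j=11 s[j]='b': π[11]=1 (border 'b')
j=12 s[j]='c': k: 1→0; π[12]=0 (border '')
j=13 s[j]='c': π[13]=0 (border '')
j=14 s[j]='b': π[14]=1 (border 'b')
j=15 s[j]='a': k: 1→0; π[15]=0 (border '')
j=16 s[j]='a': π[16]=0 (border '')
j=17 s[j]='c': π[17]=0 (border '')

[0, 1, 2, 3, 4, 0, 1, 0, 1, 0, 0, 1, 0, 0, 1, 0, 0, 0]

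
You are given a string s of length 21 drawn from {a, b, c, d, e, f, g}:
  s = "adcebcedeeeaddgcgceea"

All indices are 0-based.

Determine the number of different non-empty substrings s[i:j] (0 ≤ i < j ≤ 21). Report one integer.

208

rank | idx | suffix
   0 |  20 | a
   1 |   0 | adcebcedeeeaddgcgceea
   2 |  11 | addgcgceea
   3 |   4 | bcedeeeaddgcgceea
   4 |   2 | cebcedeeeaddgcgceea
   5 |   5 | cedeeeaddgcgceea
   6 |  17 | ceea
   7 |  15 | cgceea
   8 |   1 | dcebcedeeeaddgcgceea
   9 |  12 | ddgcgceea
  10 |   7 | deeeaddgcgceea
  11 |  13 | dgcgceea
  12 |  19 | ea
  13 |  10 | eaddgcgceea
  14 |   3 | ebcedeeeaddgcgceea
  15 |   6 | edeeeaddgcgceea
  16 |  18 | eea
  17 |   9 | eeaddgcgceea
  18 |   8 | eeeaddgcgceea
  19 |  16 | gceea
  20 |  14 | gcgceea

SA = [20, 0, 11, 4, 2, 5, 17, 15, 1, 12, 7, 13, 19, 10, 3, 6, 18, 9, 8, 16, 14]
[i] adj suffixes → lcp
  [1] 20/0 → 1 ('a')
  [2] 0/11 → 2 ('ad')
  [3] 11/4 → 0 ('')
  [4] 4/2 → 0 ('')
  [5] 2/5 → 2 ('ce')
  [6] 5/17 → 2 ('ce')
  [7] 17/15 → 1 ('c')
  [8] 15/1 → 0 ('')
  [9] 1/12 → 1 ('d')
  [10] 12/7 → 1 ('d')
  [11] 7/13 → 1 ('d')
  [12] 13/19 → 0 ('')
  [13] 19/10 → 2 ('ea')
  [14] 10/3 → 1 ('e')
  [15] 3/6 → 1 ('e')
  [16] 6/18 → 1 ('e')
  [17] 18/9 → 3 ('eea')
  [18] 9/8 → 2 ('ee')
  [19] 8/16 → 0 ('')
  [20] 16/14 → 2 ('gc')

n(n+1)/2 = 21·22/2 = 231
Σ LCP = 0 + 1 + 2 + 0 + 0 + 2 + 2 + 1 + 0 + 1 + 1 + 1 + 0 + 2 + 1 + 1 + 1 + 3 + 2 + 0 + 2 = 23
distinct = 231 − 23 = 208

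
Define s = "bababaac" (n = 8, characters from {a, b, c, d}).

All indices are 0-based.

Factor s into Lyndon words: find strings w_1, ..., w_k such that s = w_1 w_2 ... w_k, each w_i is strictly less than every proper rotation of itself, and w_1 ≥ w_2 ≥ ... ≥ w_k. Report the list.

["b", "ab", "ab", "aac"]

emit factor 1: 'b' (i=0, period=1)
emit factor 2: 'ab' (i=1, period=2)
emit factor 3: 'ab' (i=3, period=2)
emit factor 4: 'aac' (i=5, period=3)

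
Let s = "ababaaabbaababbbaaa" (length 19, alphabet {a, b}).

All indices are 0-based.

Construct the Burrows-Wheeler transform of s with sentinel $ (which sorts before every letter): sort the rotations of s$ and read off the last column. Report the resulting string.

aaabbbab$aabbabaabaa

rank  rotation              last
    0  $ababaaabbaababbbaaa  a
    1  a$ababaaabbaababbbaa  a
    2  aa$ababaaabbaababbba  a
    3  aaa$ababaaabbaababbb  b
    4  aaabbaababbbaaa$abab  b
    5  aababbbaaa$ababaaabb  b
    6  aabbaababbbaaa$ababa  a
    7  abaaabbaababbbaaa$ab  b
    8  ababaaabbaababbbaaa$  $
    9  ababbbaaa$ababaaabba  a
   10  abbaababbbaaa$ababaa  a
   11  abbbaaa$ababaaabbaab  b
   12  baaa$ababaaabbaababb  b
   13  baaabbaababbbaaa$aba  a
   14  baababbbaaa$ababaaab  b
   15  babaaabbaababbbaaa$a  a
   16  babbbaaa$ababaaabbaa  a
   17  bbaaa$ababaaabbaabab  b
   18  bbaababbbaaa$ababaaa  a
   19  bbbaaa$ababaaabbaaba  a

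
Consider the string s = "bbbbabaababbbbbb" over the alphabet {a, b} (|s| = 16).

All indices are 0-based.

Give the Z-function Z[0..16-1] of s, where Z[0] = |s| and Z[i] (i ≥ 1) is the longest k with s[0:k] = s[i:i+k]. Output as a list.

Z[0]=16
i=1: outside box; Z[1]=3 scan→box=[1,4)
i=2: min(r-i=2, Z[1]=3)=2; Z[2]=2
i=3: min(r-i=1, Z[2]=2)=1; Z[3]=1
i=4: outside box; Z[4]=0
i=5: outside box; Z[5]=1 scan→box=[5,6)
i=6: outside box; Z[6]=0
i=7: outside box; Z[7]=0
i=8: outside box; Z[8]=1 scan→box=[8,9)
i=9: outside box; Z[9]=0
i=10: outside box; Z[10]=4 scan→box=[10,14)
i=11: min(r-i=3, Z[1]=3)=3; Z[11]=4 scan→box=[11,15)
i=12: min(r-i=3, Z[1]=3)=3; Z[12]=4 scan→box=[12,16)
i=13: min(r-i=3, Z[1]=3)=3; Z[13]=3
i=14: min(r-i=2, Z[2]=2)=2; Z[14]=2
i=15: min(r-i=1, Z[3]=1)=1; Z[15]=1

[16, 3, 2, 1, 0, 1, 0, 0, 1, 0, 4, 4, 4, 3, 2, 1]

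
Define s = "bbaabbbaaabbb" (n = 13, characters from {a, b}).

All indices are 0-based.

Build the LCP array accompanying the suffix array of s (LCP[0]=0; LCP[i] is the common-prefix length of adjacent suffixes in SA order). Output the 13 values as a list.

sorted suffixes:
  #0 SA[0]=7  'aaabbb'
  #1 SA[1]=8  'aabbb'
  #2 SA[2]=2  'aabbbaaabbb'
  #3 SA[3]=9  'abbb'
  #4 SA[4]=3  'abbbaaabbb'
  #5 SA[5]=12  'b'
  #6 SA[6]=6  'baaabbb'
  #7 SA[7]=1  'baabbbaaabbb'
  #8 SA[8]=11  'bb'
  #9 SA[9]=5  'bbaaabbb'
  #10 SA[10]=0  'bbaabbbaaabbb'
  #11 SA[11]=10  'bbb'
  #12 SA[12]=4  'bbbaaabbb'

SA = [7, 8, 2, 9, 3, 12, 6, 1, 11, 5, 0, 10, 4]
rank  pair      lcp
   1  s[7:],s[8:]  2  'aa'
   2  s[8:],s[2:]  5  'aabbb'
   3  s[2:],s[9:]  1  'a'
   4  s[9:],s[3:]  4  'abbb'
   5  s[3:],s[12:]  0  ''
   6  s[12:],s[6:]  1  'b'
   7  s[6:],s[1:]  3  'baa'
   8  s[1:],s[11:]  1  'b'
   9  s[11:],s[5:]  2  'bb'
  10  s[5:],s[0:]  4  'bbaa'
  11  s[0:],s[10:]  2  'bb'
  12  s[10:],s[4:]  3  'bbb'

[0, 2, 5, 1, 4, 0, 1, 3, 1, 2, 4, 2, 3]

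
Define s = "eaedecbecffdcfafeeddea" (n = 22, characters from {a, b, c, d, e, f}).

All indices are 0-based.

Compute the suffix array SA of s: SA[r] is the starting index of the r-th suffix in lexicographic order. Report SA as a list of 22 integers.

[21, 1, 14, 6, 5, 12, 8, 11, 18, 19, 3, 20, 0, 4, 7, 17, 2, 16, 13, 10, 15, 9]

rank | idx | suffix
   0 |  21 | a
   1 |   1 | aedecbecffdcfafeeddea
   2 |  14 | afeeddea
   3 |   6 | becffdcfafeeddea
   4 |   5 | cbecffdcfafeeddea
   5 |  12 | cfafeeddea
   6 |   8 | cffdcfafeeddea
   7 |  11 | dcfafeeddea
   8 |  18 | ddea
   9 |  19 | dea
  10 |   3 | decbecffdcfafeeddea
  11 |  20 | ea
  12 |   0 | eaedecbecffdcfafeeddea
  13 |   4 | ecbecffdcfafeeddea
  14 |   7 | ecffdcfafeeddea
  15 |  17 | eddea
  16 |   2 | edecbecffdcfafeeddea
  17 |  16 | eeddea
  18 |  13 | fafeeddea
  19 |  10 | fdcfafeeddea
  20 |  15 | feeddea
  21 |   9 | ffdcfafeeddea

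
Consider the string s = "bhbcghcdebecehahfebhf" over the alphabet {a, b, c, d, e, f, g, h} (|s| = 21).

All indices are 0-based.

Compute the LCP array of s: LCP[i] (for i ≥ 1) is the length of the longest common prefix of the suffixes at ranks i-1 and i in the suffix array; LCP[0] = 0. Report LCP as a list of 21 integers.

rank | idx | suffix
   0 |  14 | ahfebhf
   1 |   2 | bcghcdebecehahfebhf
   2 |   9 | becehahfebhf
   3 |   0 | bhbcghcdebecehahfebhf
   4 |  18 | bhf
   5 |   6 | cdebecehahfebhf
   6 |  11 | cehahfebhf
   7 |   3 | cghcdebecehahfebhf
   8 |   7 | debecehahfebhf
   9 |   8 | ebecehahfebhf
  10 |  17 | ebhf
  11 |  10 | ecehahfebhf
  12 |  12 | ehahfebhf
  13 |  20 | f
  14 |  16 | febhf
  15 |   4 | ghcdebecehahfebhf
  16 |  13 | hahfebhf
  17 |   1 | hbcghcdebecehahfebhf
  18 |   5 | hcdebecehahfebhf
  19 |  19 | hf
  20 |  15 | hfebhf

SA = [14, 2, 9, 0, 18, 6, 11, 3, 7, 8, 17, 10, 12, 20, 16, 4, 13, 1, 5, 19, 15]
[i] adj suffixes → lcp
  [1] 14/2 → 0 ('')
  [2] 2/9 → 1 ('b')
  [3] 9/0 → 1 ('b')
  [4] 0/18 → 2 ('bh')
  [5] 18/6 → 0 ('')
  [6] 6/11 → 1 ('c')
  [7] 11/3 → 1 ('c')
  [8] 3/7 → 0 ('')
  [9] 7/8 → 0 ('')
  [10] 8/17 → 2 ('eb')
  [11] 17/10 → 1 ('e')
  [12] 10/12 → 1 ('e')
  [13] 12/20 → 0 ('')
  [14] 20/16 → 1 ('f')
  [15] 16/4 → 0 ('')
  [16] 4/13 → 0 ('')
  [17] 13/1 → 1 ('h')
  [18] 1/5 → 1 ('h')
  [19] 5/19 → 1 ('h')
  [20] 19/15 → 2 ('hf')

[0, 0, 1, 1, 2, 0, 1, 1, 0, 0, 2, 1, 1, 0, 1, 0, 0, 1, 1, 1, 2]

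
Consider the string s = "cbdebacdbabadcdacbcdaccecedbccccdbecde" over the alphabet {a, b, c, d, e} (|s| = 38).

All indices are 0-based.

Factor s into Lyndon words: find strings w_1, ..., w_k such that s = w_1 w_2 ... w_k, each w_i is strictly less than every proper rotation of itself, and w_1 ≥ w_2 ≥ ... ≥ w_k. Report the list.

["c", "bde", "b", "acdb", "abadcdacbcdaccecedbccccdbecde"]

emit factor 1: 'c' (i=0, period=1)
emit factor 2: 'bde' (i=1, period=3)
emit factor 3: 'b' (i=4, period=1)
emit factor 4: 'acdb' (i=5, period=4)
emit factor 5: 'abadcdacbcdaccecedbccccdbecde' (i=9, period=29)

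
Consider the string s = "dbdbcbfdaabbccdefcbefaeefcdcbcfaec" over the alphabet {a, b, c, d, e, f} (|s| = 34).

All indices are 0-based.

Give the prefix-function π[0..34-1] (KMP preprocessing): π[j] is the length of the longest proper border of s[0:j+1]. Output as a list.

π[0] = 0
j=1 s[j]='b': π[1]=0 (border '')
j=2 s[j]='d': π[2]=1 (border 'd')
j=3 s[j]='b': π[3]=2 (border 'db')
j=4 s[j]='c': k: 2→0; π[4]=0 (border '')
j=5 s[j]='b': π[5]=0 (border '')
j=6 s[j]='f': π[6]=0 (border '')
j=7 s[j]='d': π[7]=1 (border 'd')
j=8 s[j]='a': k: 1→0; π[8]=0 (border '')
j=9 s[j]='a': π[9]=0 (border '')
j=10 s[j]='b': π[10]=0 (border '')
j=11 s[j]='b': π[11]=0 (border '')
j=12 s[j]='c': π[12]=0 (border '')
j=13 s[j]='c': π[13]=0 (border '')
j=14 s[j]='d': π[14]=1 (border 'd')
j=15 s[j]='e': k: 1→0; π[15]=0 (border '')
j=16 s[j]='f': π[16]=0 (border '')
j=17 s[j]='c': π[17]=0 (border '')
j=18 s[j]='b': π[18]=0 (border '')
j=19 s[j]='e': π[19]=0 (border '')
j=20 s[j]='f': π[20]=0 (border '')
j=21 s[j]='a': π[21]=0 (border '')
j=22 s[j]='e': π[22]=0 (border '')
j=23 s[j]='e': π[23]=0 (border '')
j=24 s[j]='f': π[24]=0 (border '')
j=25 s[j]='c': π[25]=0 (border '')
j=26 s[j]='d': π[26]=1 (border 'd')
j=27 s[j]='c': k: 1→0; π[27]=0 (border '')
j=28 s[j]='b': π[28]=0 (border '')
j=29 s[j]='c': π[29]=0 (border '')
j=30 s[j]='f': π[30]=0 (border '')
j=31 s[j]='a': π[31]=0 (border '')
j=32 s[j]='e': π[32]=0 (border '')
j=33 s[j]='c': π[33]=0 (border '')

[0, 0, 1, 2, 0, 0, 0, 1, 0, 0, 0, 0, 0, 0, 1, 0, 0, 0, 0, 0, 0, 0, 0, 0, 0, 0, 1, 0, 0, 0, 0, 0, 0, 0]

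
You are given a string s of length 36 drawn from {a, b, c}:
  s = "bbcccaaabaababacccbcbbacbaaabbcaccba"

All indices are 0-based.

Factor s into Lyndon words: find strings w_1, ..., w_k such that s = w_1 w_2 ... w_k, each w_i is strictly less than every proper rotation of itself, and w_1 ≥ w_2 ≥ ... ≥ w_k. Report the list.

emit factor 1: 'bbccc' (i=0, period=5)
emit factor 2: 'aaabaababacccbcbbacbaaabbcaccb' (i=5, period=30)
emit factor 3: 'a' (i=35, period=1)

["bbccc", "aaabaababacccbcbbacbaaabbcaccb", "a"]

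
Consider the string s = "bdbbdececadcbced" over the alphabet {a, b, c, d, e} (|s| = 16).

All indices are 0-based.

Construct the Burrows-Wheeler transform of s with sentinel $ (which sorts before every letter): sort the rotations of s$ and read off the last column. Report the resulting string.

rank  rotation           last
    0  $bdbbdececadcbced  d
    1  adcbced$bdbbdecec  c
    2  bbdececadcbced$bd  d
    3  bced$bdbbdececadc  c
    4  bdbbdececadcbced$  $
    5  bdececadcbced$bdb  b
    6  cadcbced$bdbbdece  e
    7  cbced$bdbbdececad  d
    8  cecadcbced$bdbbde  e
    9  ced$bdbbdececadcb  b
   10  d$bdbbdececadcbce  e
   11  dbbdececadcbced$b  b
   12  dcbced$bdbbdececa  a
   13  dececadcbced$bdbb  b
   14  ecadcbced$bdbbdec  c
   15  ececadcbced$bdbbd  d
   16  ed$bdbbdececadcbc  c

dcdc$bedebebabcdc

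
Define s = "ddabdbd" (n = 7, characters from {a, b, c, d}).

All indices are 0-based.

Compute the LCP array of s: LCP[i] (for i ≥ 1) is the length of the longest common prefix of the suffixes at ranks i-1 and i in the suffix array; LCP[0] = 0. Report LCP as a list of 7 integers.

rank→(start, suffix):
  0 → (2, 'abdbd')
  1 → (5, 'bd')
  2 → (3, 'bdbd')
  3 → (6, 'd')
  4 → (1, 'dabdbd')
  5 → (4, 'dbd')
  6 → (0, 'ddabdbd')

SA = [2, 5, 3, 6, 1, 4, 0]
i: (SA[i-1],SA[i]) lcp shared
  1: (2,5) 0 ''
  2: (5,3) 2 'bd'
  3: (3,6) 0 ''
  4: (6,1) 1 'd'
  5: (1,4) 1 'd'
  6: (4,0) 1 'd'

[0, 0, 2, 0, 1, 1, 1]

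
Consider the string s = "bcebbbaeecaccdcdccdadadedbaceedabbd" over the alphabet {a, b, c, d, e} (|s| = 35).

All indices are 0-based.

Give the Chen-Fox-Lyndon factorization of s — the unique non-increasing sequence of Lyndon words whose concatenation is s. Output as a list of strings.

["bce", "b", "b", "b", "aeec", "accdcdccdadadedbaceed", "abbd"]

emit factor 1: 'bce' (i=0, period=3)
emit factor 2: 'b' (i=3, period=1)
emit factor 3: 'b' (i=4, period=1)
emit factor 4: 'b' (i=5, period=1)
emit factor 5: 'aeec' (i=6, period=4)
emit factor 6: 'accdcdccdadadedbaceed' (i=10, period=21)
emit factor 7: 'abbd' (i=31, period=4)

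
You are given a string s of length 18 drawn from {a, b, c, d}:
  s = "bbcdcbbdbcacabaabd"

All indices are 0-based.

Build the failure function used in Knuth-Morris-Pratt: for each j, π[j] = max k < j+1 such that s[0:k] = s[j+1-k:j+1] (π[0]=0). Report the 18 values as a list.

π[0] = 0
j=1 s[j]='b': π[1]=1 (border 'b')
j=2 s[j]='c': k: 1→0; π[2]=0 (border '')
j=3 s[j]='d': π[3]=0 (border '')
j=4 s[j]='c': π[4]=0 (border '')
j=5 s[j]='b': π[5]=1 (border 'b')
j=6 s[j]='b': π[6]=2 (border 'bb')
j=7 s[j]='d': k: 2→1→0; π[7]=0 (border '')
j=8 s[j]='b': π[8]=1 (border 'b')
j=9 s[j]='c': k: 1→0; π[9]=0 (border '')
j=10 s[j]='a': π[10]=0 (border '')
j=11 s[j]='c': π[11]=0 (border '')
j=12 s[j]='a': π[12]=0 (border '')
j=13 s[j]='b': π[13]=1 (border 'b')
j=14 s[j]='a': k: 1→0; π[14]=0 (border '')
j=15 s[j]='a': π[15]=0 (border '')
j=16 s[j]='b': π[16]=1 (border 'b')
j=17 s[j]='d': k: 1→0; π[17]=0 (border '')

[0, 1, 0, 0, 0, 1, 2, 0, 1, 0, 0, 0, 0, 1, 0, 0, 1, 0]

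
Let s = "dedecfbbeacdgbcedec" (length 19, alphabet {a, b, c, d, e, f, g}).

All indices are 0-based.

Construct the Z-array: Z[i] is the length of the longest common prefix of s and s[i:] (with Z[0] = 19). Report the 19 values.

[19, 0, 2, 0, 0, 0, 0, 0, 0, 0, 0, 1, 0, 0, 0, 0, 2, 0, 0]

Z[0]=19
i=1: outside box; Z[1]=0
i=2: outside box; Z[2]=2 extend→box=[2,4)
i=3: min(r-i=1, Z[1]=0)=0; Z[3]=0
i=4: outside box; Z[4]=0
i=5: outside box; Z[5]=0
i=6: outside box; Z[6]=0
i=7: outside box; Z[7]=0
i=8: outside box; Z[8]=0
i=9: outside box; Z[9]=0
i=10: outside box; Z[10]=0
i=11: outside box; Z[11]=1 extend→box=[11,12)
i=12: outside box; Z[12]=0
i=13: outside box; Z[13]=0
i=14: outside box; Z[14]=0
i=15: outside box; Z[15]=0
i=16: outside box; Z[16]=2 extend→box=[16,18)
i=17: min(r-i=1, Z[1]=0)=0; Z[17]=0
i=18: outside box; Z[18]=0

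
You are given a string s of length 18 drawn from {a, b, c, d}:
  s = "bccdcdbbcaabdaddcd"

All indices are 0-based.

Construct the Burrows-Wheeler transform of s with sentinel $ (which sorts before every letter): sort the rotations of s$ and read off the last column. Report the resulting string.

rank  rotation             last
    0  $bccdcdbbcaabdaddcd  d
    1  aabdaddcd$bccdcdbbc  c
    2  abdaddcd$bccdcdbbca  a
    3  addcd$bccdcdbbcaabd  d
    4  bbcaabdaddcd$bccdcd  d
    5  bcaabdaddcd$bccdcdb  b
    6  bccdcdbbcaabdaddcd$  $
    7  bdaddcd$bccdcdbbcaa  a
    8  caabdaddcd$bccdcdbb  b
    9  ccdcdbbcaabdaddcd$b  b
   10  cd$bccdcdbbcaabdadd  d
   11  cdbbcaabdaddcd$bccd  d
   12  cdcdbbcaabdaddcd$bc  c
   13  d$bccdcdbbcaabdaddc  c
   14  daddcd$bccdcdbbcaab  b
   15  dbbcaabdaddcd$bccdc  c
   16  dcd$bccdcdbbcaabdad  d
   17  dcdbbcaabdaddcd$bcc  c
   18  ddcd$bccdcdbbcaabda  a

dcaddb$abbddccbcdca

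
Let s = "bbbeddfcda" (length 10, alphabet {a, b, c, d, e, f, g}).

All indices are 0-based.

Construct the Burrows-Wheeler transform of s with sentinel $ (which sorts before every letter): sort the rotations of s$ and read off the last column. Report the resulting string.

ad$bbfcedbd

rank  rotation     last
    0  $bbbeddfcda  a
    1  a$bbbeddfcd  d
    2  bbbeddfcda$  $
    3  bbeddfcda$b  b
    4  beddfcda$bb  b
    5  cda$bbbeddf  f
    6  da$bbbeddfc  c
    7  ddfcda$bbbe  e
    8  dfcda$bbbed  d
    9  eddfcda$bbb  b
   10  fcda$bbbedd  d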